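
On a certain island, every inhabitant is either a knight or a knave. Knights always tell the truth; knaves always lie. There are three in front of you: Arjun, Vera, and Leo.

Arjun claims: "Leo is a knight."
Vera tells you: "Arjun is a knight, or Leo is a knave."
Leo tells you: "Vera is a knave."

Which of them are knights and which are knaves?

Consider Arjun. Suppose Arjun is a knight.
Then no assignment of the remaining roles makes every statement match its speaker's type — contradiction.
So Arjun is a knave.
Consider Vera. Suppose Vera is a knave.
Then no assignment of the remaining roles makes every statement match its speaker's type — contradiction.
So Vera is a knight.
With that fixed, Leo's statement is false, so Leo is a knave.

Arjun: knave, Vera: knight, Leo: knave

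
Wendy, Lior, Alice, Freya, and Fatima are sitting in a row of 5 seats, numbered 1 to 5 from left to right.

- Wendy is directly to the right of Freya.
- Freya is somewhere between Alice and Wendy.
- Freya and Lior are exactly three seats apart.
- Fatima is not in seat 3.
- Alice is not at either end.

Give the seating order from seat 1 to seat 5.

From clue 1: Wendy is in {2,3,4,5}.
From clues 1–2: Wendy is in {3,4,5}.
From clues 1–3: Wendy is in {3,5}.
From clues 1–5: Lior → seat 1, Fatima → seat 2, Alice → seat 3, Freya → seat 4, Wendy → seat 5.

Lior, Fatima, Alice, Freya, Wendy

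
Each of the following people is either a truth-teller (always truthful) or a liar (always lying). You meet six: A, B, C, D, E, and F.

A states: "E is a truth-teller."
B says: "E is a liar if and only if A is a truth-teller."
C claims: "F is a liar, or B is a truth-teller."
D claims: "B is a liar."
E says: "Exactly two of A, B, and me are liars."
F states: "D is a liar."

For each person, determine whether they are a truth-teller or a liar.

Consider A. Suppose A is a truth-teller.
Then no assignment of the remaining roles makes every statement match its speaker's type — contradiction.
So A is a liar.
Consider B. Suppose B is a truth-teller.
Then whichever role E has, E's statement has the wrong truth value — contradiction.
So B is a liar.
With that fixed, D's statement is true, so D is a truth-teller.
With that fixed, F's statement is false, so F is a liar.
With that fixed, C's statement is true, so C is a truth-teller.
Consider E. Suppose E is a truth-teller.
Then A's statement comes out true, contradicting A being a liar.
So E is a liar.

A: liar, B: liar, C: truth-teller, D: truth-teller, E: liar, F: liar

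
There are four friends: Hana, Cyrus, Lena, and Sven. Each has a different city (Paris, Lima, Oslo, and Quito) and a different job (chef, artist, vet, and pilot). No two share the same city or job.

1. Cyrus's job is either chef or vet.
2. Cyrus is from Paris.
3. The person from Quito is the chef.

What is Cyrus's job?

Clue 1 rules out artist and pilot for Cyrus's job.
With clues 1–3, chef is impossible for Cyrus's job.
That leaves vet.

vet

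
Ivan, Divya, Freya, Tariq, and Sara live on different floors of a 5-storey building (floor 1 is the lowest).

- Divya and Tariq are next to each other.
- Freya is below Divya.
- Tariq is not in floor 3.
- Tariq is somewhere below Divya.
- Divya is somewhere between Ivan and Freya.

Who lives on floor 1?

Freya

With clues 1–2, Divya and Tariq are ruled out for floor 1.
With clues 1–5, Ivan and Sara are ruled out for floor 1.
So floor 1 is Freya.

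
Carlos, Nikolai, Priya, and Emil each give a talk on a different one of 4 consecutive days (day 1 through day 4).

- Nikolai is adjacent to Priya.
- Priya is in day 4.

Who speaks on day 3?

Nikolai

With clues 1–2, Carlos, Emil, and Priya are ruled out for day 3.
So day 3 is Nikolai.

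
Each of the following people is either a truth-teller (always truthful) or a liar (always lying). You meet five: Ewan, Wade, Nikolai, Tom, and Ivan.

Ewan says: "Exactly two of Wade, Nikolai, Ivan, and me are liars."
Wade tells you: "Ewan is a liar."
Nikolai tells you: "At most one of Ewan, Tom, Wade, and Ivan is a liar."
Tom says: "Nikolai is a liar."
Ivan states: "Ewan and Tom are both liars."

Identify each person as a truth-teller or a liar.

Consider Ewan. Suppose Ewan is a truth-teller.
Then no assignment of the remaining roles makes every statement match its speaker's type — contradiction.
So Ewan is a liar.
With that fixed, Wade's statement is true, so Wade is a truth-teller.
Consider Nikolai. Suppose Nikolai is a truth-teller.
Then no assignment of the remaining roles makes every statement match its speaker's type — contradiction.
So Nikolai is a liar.
With that fixed, Tom's statement is true, so Tom is a truth-teller.
With that fixed, Ivan's statement is false, so Ivan is a liar.

Ewan: liar, Wade: truth-teller, Nikolai: liar, Tom: truth-teller, Ivan: liar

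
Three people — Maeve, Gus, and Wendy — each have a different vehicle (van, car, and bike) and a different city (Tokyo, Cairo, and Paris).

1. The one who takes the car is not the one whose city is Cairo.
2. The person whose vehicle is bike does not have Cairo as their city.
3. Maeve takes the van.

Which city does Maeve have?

With clues 1–3, Paris and Tokyo are impossible for Maeve's city.
That leaves Cairo.

Cairo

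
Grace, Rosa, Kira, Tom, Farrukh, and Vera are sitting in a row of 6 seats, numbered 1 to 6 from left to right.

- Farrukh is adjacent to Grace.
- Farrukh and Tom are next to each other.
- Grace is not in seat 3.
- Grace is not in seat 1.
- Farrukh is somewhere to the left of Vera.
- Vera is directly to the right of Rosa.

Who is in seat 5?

With clues 1–3, Tom is ruled out for seat 5.
With clues 1–5, Farrukh is ruled out for seat 5.
With clues 1–6, Grace, Kira, and Vera are ruled out for seat 5.
So seat 5 is Rosa.

Rosa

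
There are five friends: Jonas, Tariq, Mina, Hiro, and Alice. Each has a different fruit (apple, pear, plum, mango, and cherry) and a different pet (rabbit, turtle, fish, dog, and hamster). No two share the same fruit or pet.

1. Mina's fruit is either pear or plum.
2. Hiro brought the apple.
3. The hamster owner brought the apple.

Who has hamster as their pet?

With clues 1–3, Alice, Jonas, Mina, and Tariq are impossible for the one with pet hamster.
That leaves Hiro.

Hiro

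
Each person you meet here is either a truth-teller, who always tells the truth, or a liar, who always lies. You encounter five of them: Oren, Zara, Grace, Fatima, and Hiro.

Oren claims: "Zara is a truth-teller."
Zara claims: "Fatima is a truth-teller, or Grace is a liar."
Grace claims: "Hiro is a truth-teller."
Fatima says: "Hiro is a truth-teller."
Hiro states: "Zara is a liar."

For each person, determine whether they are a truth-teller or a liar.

Oren: truth-teller, Zara: truth-teller, Grace: liar, Fatima: liar, Hiro: liar

Consider Oren. Suppose Oren is a liar.
Then no assignment of the remaining roles makes every statement match its speaker's type — contradiction.
So Oren is a truth-teller.
Consider Zara. Suppose Zara is a liar.
Then Oren's statement comes out false, contradicting Oren being a truth-teller.
So Zara is a truth-teller.
With that fixed, Hiro's statement is false, so Hiro is a liar.
With that fixed, Grace's statement is false, so Grace is a liar.
With that fixed, Fatima's statement is false, so Fatima is a liar.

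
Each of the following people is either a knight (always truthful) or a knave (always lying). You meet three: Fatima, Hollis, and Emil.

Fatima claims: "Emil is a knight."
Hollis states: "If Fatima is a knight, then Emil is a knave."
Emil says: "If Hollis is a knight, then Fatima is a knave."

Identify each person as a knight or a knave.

Consider Fatima. Suppose Fatima is a knave.
Then no assignment of the remaining roles makes every statement match its speaker's type — contradiction.
So Fatima is a knight.
Consider Hollis. Suppose Hollis is a knight.
Then no assignment of the remaining roles makes every statement match its speaker's type — contradiction.
So Hollis is a knave.
With that fixed, Emil's statement is true, so Emil is a knight.

Fatima: knight, Hollis: knave, Emil: knight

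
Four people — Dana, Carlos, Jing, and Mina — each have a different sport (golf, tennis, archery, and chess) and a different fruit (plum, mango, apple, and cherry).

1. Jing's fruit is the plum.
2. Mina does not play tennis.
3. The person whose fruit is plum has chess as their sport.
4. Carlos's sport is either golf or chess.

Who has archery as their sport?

With clues 1–3, Jing is impossible for the one with sport archery.
With clues 1–4, Carlos and Dana are impossible for the one with sport archery.
That leaves Mina.

Mina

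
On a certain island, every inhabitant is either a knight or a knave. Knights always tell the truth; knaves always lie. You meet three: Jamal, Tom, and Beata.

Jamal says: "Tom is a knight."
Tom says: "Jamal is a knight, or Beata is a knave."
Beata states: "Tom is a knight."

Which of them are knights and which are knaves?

Jamal: knight, Tom: knight, Beata: knight

Consider Jamal. Suppose Jamal is a knave.
Then no assignment of the remaining roles makes every statement match its speaker's type — contradiction.
So Jamal is a knight.
With that fixed, Tom's statement is true, so Tom is a knight.
With that fixed, Beata's statement is true, so Beata is a knight.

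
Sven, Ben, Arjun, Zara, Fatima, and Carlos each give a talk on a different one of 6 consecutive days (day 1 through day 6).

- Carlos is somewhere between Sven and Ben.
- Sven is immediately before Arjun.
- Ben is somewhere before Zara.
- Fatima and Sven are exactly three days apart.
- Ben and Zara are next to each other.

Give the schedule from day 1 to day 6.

From clue 1: Carlos is in {2,3,4,5}.
From clues 1–3: Carlos is in {2,3,4}.
From clues 1–4: Ben is in {1,2,5}.
From clues 1–5: Sven → day 1, Arjun → day 2, Carlos → day 3, Fatima → day 4, Ben → day 5, Zara → day 6.

Sven, Arjun, Carlos, Fatima, Ben, Zara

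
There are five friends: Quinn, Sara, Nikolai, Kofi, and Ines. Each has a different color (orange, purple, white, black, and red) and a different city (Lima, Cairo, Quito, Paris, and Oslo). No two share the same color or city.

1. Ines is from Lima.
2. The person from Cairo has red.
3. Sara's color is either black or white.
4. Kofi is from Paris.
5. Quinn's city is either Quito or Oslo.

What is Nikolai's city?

Cairo

Clue 1 rules out Lima for Nikolai's city.
With clues 1–4, Paris is impossible for Nikolai's city.
With clues 1–5, Oslo and Quito are impossible for Nikolai's city.
That leaves Cairo.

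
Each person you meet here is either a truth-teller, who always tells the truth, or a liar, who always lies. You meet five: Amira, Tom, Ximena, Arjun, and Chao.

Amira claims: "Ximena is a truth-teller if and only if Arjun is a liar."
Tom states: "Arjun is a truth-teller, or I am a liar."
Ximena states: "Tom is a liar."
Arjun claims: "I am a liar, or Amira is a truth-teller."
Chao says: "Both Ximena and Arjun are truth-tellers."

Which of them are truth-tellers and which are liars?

Consider Amira. Suppose Amira is a liar.
Then whichever role Arjun has, Arjun's statement has the wrong truth value — contradiction.
So Amira is a truth-teller.
With that fixed, Arjun's statement is true, so Arjun is a truth-teller.
With that fixed, Tom's statement is true, so Tom is a truth-teller.
With that fixed, Ximena's statement is false, so Ximena is a liar.
With that fixed, Chao's statement is false, so Chao is a liar.

Amira: truth-teller, Tom: truth-teller, Ximena: liar, Arjun: truth-teller, Chao: liar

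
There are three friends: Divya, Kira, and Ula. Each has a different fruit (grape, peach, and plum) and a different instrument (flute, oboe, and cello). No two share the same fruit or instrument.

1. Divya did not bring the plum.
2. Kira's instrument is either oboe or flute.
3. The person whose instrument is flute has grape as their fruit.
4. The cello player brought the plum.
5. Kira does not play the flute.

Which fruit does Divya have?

Clue 1 rules out plum for Divya's fruit.
With clues 1–5, peach is impossible for Divya's fruit.
That leaves grape.

grape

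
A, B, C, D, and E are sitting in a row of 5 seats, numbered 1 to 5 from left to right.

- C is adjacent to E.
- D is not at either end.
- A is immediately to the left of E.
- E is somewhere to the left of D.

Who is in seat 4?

With clues 1–3, A, B, and C are ruled out for seat 4.
With clues 1–4, E is ruled out for seat 4.
So seat 4 is D.

D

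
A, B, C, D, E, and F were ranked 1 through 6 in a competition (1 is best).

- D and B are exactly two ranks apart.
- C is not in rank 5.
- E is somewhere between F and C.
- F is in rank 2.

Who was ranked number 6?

With clues 1–3, E is ruled out for rank 6.
With clues 1–4, A, B, D, and F are ruled out for rank 6.
So rank 6 is C.

C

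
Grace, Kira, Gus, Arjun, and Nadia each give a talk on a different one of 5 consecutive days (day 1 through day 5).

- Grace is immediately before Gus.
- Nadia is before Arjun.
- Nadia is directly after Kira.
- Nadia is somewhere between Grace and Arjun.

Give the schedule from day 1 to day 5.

From clue 1: Grace is in {1,2,3,4}.
From clues 1–3: Kira is in {1,3}.
From clues 1–4: Grace → day 1, Gus → day 2, Kira → day 3, Nadia → day 4, Arjun → day 5.

Grace, Gus, Kira, Nadia, Arjun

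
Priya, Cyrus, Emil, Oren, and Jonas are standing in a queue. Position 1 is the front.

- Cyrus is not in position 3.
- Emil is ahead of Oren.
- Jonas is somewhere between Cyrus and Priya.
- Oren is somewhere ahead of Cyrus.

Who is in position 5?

Cyrus

With clues 1–2, Emil is ruled out for position 5.
With clues 1–3, Jonas is ruled out for position 5.
With clues 1–4, Oren and Priya are ruled out for position 5.
So position 5 is Cyrus.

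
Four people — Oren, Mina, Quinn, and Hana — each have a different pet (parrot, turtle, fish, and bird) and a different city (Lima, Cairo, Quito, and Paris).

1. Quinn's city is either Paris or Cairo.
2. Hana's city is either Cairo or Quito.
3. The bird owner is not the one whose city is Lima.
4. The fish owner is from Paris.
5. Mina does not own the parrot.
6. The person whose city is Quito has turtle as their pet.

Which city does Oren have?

Lima

With clues 1–6, Cairo, Paris, and Quito are impossible for Oren's city.
That leaves Lima.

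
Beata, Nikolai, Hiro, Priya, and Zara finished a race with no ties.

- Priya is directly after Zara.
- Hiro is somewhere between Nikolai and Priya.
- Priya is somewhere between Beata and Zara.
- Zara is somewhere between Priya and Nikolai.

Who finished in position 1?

Nikolai

With clue 1, Priya is ruled out for place 1.
With clues 1–2, Hiro is ruled out for place 1.
With clues 1–3, Beata is ruled out for place 1.
With clues 1–4, Zara is ruled out for place 1.
So place 1 is Nikolai.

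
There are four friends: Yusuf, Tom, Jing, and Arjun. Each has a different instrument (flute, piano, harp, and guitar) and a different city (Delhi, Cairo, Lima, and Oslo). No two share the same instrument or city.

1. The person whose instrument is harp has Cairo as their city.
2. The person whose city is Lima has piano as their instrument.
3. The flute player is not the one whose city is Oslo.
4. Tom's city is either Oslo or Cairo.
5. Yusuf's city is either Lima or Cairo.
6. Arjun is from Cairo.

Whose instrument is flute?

Jing

With clues 1–4, Tom is impossible for the one with instrument flute.
With clues 1–5, Yusuf is impossible for the one with instrument flute.
With clues 1–6, Arjun is impossible for the one with instrument flute.
That leaves Jing.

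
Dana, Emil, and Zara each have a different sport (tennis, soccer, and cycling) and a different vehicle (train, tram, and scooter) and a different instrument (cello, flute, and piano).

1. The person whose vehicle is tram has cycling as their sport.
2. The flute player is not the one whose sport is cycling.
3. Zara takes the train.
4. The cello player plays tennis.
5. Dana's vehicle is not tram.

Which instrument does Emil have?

piano

With clues 1–5, cello and flute are impossible for Emil's instrument.
That leaves piano.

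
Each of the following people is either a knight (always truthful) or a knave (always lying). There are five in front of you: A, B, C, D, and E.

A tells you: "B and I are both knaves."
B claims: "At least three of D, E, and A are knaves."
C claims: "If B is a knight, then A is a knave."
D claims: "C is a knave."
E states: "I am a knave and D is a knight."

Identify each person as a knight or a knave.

Consider A. Suppose A is a knight.
Then A's own statement would have to be true, but it can't be — contradiction.
So A is a knave.
With that fixed, C's statement is true, so C is a knight.
With that fixed, D's statement is false, so D is a knave.
With that fixed, E's statement is false, so E is a knave.
With that fixed, B's statement is true, so B is a knight.

A: knave, B: knight, C: knight, D: knave, E: knave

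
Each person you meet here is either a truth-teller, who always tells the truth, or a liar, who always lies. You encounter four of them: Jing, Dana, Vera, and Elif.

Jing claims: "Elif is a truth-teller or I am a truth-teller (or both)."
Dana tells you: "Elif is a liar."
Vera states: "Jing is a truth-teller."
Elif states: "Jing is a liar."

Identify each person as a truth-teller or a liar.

Jing: truth-teller, Dana: truth-teller, Vera: truth-teller, Elif: liar

Consider Jing. Suppose Jing is a liar.
Then no assignment of the remaining roles makes every statement match its speaker's type — contradiction.
So Jing is a truth-teller.
With that fixed, Vera's statement is true, so Vera is a truth-teller.
With that fixed, Elif's statement is false, so Elif is a liar.
With that fixed, Dana's statement is true, so Dana is a truth-teller.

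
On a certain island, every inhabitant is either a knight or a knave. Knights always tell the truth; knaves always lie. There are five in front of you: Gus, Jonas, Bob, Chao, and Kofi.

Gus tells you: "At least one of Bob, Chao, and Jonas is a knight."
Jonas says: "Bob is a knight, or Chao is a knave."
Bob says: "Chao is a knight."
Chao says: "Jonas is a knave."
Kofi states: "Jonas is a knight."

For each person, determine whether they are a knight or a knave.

Consider Gus. Suppose Gus is a knave.
Then no assignment of the remaining roles makes every statement match its speaker's type — contradiction.
So Gus is a knight.
Consider Jonas. Suppose Jonas is a knave.
Then no assignment of the remaining roles makes every statement match its speaker's type — contradiction.
So Jonas is a knight.
With that fixed, Chao's statement is false, so Chao is a knave.
With that fixed, Kofi's statement is true, so Kofi is a knight.
With that fixed, Bob's statement is false, so Bob is a knave.

Gus: knight, Jonas: knight, Bob: knave, Chao: knave, Kofi: knight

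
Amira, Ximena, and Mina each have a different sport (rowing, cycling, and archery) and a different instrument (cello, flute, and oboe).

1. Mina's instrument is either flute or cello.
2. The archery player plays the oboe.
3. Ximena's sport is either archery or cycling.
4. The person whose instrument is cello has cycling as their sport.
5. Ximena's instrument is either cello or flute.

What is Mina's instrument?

flute

Clue 1 rules out oboe for Mina's instrument.
With clues 1–5, cello is impossible for Mina's instrument.
That leaves flute.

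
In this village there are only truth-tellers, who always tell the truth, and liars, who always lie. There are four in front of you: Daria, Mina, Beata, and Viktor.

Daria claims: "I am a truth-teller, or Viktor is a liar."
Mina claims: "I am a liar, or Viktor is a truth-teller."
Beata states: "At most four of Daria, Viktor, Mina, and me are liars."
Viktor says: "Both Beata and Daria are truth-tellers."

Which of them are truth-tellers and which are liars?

Regardless of anyone's role, Beata's statement is true, so Beata is a truth-teller.
Consider Daria. Suppose Daria is a liar.
Then no assignment of the remaining roles makes every statement match its speaker's type — contradiction.
So Daria is a truth-teller.
With that fixed, Viktor's statement is true, so Viktor is a truth-teller.
With that fixed, Mina's statement is true, so Mina is a truth-teller.

Daria: truth-teller, Mina: truth-teller, Beata: truth-teller, Viktor: truth-teller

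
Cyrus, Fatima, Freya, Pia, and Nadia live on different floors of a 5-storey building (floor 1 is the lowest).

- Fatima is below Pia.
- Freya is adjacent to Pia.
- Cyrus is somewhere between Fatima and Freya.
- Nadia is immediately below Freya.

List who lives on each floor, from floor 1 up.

Fatima, Cyrus, Nadia, Freya, Pia

From clue 1: Fatima is in {1,2,3,4}.
From clues 1–2: Fatima is in {1,2,3}.
From clues 1–3: Cyrus is in {2,3}.
From clues 1–4: Fatima → floor 1, Cyrus → floor 2, Nadia → floor 3, Freya → floor 4, Pia → floor 5.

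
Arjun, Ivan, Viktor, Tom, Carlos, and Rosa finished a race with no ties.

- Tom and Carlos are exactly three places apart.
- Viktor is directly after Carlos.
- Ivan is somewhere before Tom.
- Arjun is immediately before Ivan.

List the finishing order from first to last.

From clues 1–2: Viktor is in {2,3,4,5,6}.
From clues 1–3: Viktor is in {2,3,4,6}.
From clues 1–4: Arjun → place 1, Ivan → place 2, Carlos → place 3, Viktor → place 4, Rosa → place 5, Tom → place 6.

Arjun, Ivan, Carlos, Viktor, Rosa, Tom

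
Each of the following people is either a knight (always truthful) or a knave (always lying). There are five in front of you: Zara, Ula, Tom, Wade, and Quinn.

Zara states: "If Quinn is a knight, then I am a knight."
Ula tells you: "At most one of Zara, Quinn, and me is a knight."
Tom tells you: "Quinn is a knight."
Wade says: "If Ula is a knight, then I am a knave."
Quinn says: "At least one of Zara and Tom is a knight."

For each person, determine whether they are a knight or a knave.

Zara: knight, Ula: knave, Tom: knight, Wade: knight, Quinn: knight

Consider Zara. Suppose Zara is a knave.
Then no assignment of the remaining roles makes every statement match its speaker's type — contradiction.
So Zara is a knight.
With that fixed, Quinn's statement is true, so Quinn is a knight.
With that fixed, Ula's statement is false, so Ula is a knave.
With that fixed, Tom's statement is true, so Tom is a knight.
With that fixed, Wade's statement is true, so Wade is a knight.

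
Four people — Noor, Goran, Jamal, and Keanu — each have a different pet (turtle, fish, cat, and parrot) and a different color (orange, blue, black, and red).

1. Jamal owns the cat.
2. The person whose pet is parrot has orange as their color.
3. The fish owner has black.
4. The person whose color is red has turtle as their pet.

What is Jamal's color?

blue

With clues 1–2, orange is impossible for Jamal's color.
With clues 1–3, black is impossible for Jamal's color.
With clues 1–4, red is impossible for Jamal's color.
That leaves blue.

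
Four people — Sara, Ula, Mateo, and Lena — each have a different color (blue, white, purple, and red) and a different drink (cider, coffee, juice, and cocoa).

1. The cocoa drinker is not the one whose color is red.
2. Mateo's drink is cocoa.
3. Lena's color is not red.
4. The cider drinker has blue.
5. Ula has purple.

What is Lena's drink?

With clues 1–2, cocoa is impossible for Lena's drink.
With clues 1–5, coffee and juice are impossible for Lena's drink.
That leaves cider.

cider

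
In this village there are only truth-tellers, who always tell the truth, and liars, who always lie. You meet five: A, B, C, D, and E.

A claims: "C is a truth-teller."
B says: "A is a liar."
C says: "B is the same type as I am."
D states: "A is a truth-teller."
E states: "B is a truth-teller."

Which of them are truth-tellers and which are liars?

Consider A. Suppose A is a truth-teller.
Then no assignment of the remaining roles makes every statement match its speaker's type — contradiction.
So A is a liar.
With that fixed, B's statement is true, so B is a truth-teller.
With that fixed, D's statement is false, so D is a liar.
With that fixed, E's statement is true, so E is a truth-teller.
Consider C. Suppose C is a truth-teller.
Then A's statement comes out true, contradicting A being a liar.
So C is a liar.

A: liar, B: truth-teller, C: liar, D: liar, E: truth-teller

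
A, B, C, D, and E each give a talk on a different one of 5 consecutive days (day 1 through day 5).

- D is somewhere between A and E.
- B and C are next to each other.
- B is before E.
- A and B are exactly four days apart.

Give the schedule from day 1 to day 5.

B, C, E, D, A

From clue 1: D is in {2,3,4}.
From clues 1–2: D is in {2,4}.
From clues 1–4: B → day 1, C → day 2, E → day 3, D → day 4, A → day 5.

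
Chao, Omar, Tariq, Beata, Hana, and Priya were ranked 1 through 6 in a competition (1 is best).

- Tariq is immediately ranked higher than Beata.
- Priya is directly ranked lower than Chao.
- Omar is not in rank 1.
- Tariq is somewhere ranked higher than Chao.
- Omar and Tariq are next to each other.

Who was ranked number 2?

Omar

With clues 1–3, Hana is ruled out for rank 2.
With clues 1–4, Chao and Priya are ruled out for rank 2.
With clues 1–5, Beata and Tariq are ruled out for rank 2.
So rank 2 is Omar.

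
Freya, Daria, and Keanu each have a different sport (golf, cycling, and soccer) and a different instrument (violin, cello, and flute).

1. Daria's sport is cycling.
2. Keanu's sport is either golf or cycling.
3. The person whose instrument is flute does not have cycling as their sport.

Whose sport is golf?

Keanu

Clue 1 rules out Daria for the one with sport golf.
With clues 1–2, Freya is impossible for the one with sport golf.
That leaves Keanu.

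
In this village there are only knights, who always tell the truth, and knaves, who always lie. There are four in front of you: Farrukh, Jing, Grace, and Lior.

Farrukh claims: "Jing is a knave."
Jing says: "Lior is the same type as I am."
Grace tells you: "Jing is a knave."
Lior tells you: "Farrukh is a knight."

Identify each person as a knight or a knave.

Farrukh: knight, Jing: knave, Grace: knight, Lior: knight

Consider Farrukh. Suppose Farrukh is a knave.
Then no assignment of the remaining roles makes every statement match its speaker's type — contradiction.
So Farrukh is a knight.
With that fixed, Lior's statement is true, so Lior is a knight.
Consider Jing. Suppose Jing is a knight.
Then Farrukh's statement comes out false, contradicting Farrukh being a knight.
So Jing is a knave.
With that fixed, Grace's statement is true, so Grace is a knight.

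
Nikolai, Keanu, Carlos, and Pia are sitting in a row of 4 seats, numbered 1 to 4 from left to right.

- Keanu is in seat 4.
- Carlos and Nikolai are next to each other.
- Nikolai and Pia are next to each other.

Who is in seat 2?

With clue 1, Keanu is ruled out for seat 2.
With clues 1–2, Pia is ruled out for seat 2.
With clues 1–3, Carlos is ruled out for seat 2.
So seat 2 is Nikolai.

Nikolai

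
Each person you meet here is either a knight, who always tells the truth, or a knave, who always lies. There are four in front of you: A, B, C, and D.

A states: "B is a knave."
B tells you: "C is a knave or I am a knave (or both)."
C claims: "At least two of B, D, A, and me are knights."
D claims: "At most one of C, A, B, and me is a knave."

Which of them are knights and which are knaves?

A: knave, B: knight, C: knave, D: knave

Consider A. Suppose A is a knight.
Then no assignment of the remaining roles makes every statement match its speaker's type — contradiction.
So A is a knave.
Consider B. Suppose B is a knave.
Then A's statement comes out true, contradicting A being a knave.
So B is a knight.
Consider C. Suppose C is a knight.
Then B's statement comes out false, contradicting B being a knight.
So C is a knave.
With that fixed, D's statement is false, so D is a knave.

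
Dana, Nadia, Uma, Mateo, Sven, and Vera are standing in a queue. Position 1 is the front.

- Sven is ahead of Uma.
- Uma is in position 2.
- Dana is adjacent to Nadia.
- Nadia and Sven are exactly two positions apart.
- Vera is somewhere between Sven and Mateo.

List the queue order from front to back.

From clue 1: Uma is in {2,3,4,5,6}.
From clues 1–2: Sven → position 1, Uma → position 2.
From clues 1–3: Dana is in {3,4,5,6}.
From clues 1–4: Nadia → position 3, Dana → position 4.
From clues 1–5: Vera → position 5, Mateo → position 6.

Sven, Uma, Nadia, Dana, Vera, Mateo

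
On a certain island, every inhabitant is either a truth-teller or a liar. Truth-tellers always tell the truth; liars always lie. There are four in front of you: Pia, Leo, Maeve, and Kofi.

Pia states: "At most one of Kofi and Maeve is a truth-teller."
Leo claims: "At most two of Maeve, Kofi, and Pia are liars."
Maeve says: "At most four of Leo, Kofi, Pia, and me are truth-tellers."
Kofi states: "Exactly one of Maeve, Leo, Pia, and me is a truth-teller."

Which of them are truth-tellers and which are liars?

Regardless of anyone's role, Maeve's statement is true, so Maeve is a truth-teller.
With that fixed, Leo's statement is true, so Leo is a truth-teller.
With that fixed, Kofi's statement is false, so Kofi is a liar.
With that fixed, Pia's statement is true, so Pia is a truth-teller.

Pia: truth-teller, Leo: truth-teller, Maeve: truth-teller, Kofi: liar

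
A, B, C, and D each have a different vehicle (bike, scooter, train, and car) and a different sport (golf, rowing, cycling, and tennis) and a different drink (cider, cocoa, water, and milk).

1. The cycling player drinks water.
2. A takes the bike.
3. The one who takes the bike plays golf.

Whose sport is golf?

With clues 1–3, B, C, and D are impossible for the one with sport golf.
That leaves A.

A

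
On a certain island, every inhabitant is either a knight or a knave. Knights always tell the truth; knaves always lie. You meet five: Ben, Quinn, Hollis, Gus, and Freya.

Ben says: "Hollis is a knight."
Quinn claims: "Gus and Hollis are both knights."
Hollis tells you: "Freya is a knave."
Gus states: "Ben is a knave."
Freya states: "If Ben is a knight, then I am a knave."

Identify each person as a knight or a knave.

Ben: knave, Quinn: knave, Hollis: knave, Gus: knight, Freya: knight

Consider Ben. Suppose Ben is a knight.
Then whichever role Freya has, Freya's statement has the wrong truth value — contradiction.
So Ben is a knave.
With that fixed, Gus's statement is true, so Gus is a knight.
With that fixed, Freya's statement is true, so Freya is a knight.
With that fixed, Hollis's statement is false, so Hollis is a knave.
With that fixed, Quinn's statement is false, so Quinn is a knave.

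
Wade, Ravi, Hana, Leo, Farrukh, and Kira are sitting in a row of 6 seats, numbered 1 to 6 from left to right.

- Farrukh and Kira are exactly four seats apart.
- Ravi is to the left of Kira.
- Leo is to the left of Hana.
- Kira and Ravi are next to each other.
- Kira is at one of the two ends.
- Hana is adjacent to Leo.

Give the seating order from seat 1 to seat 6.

Wade, Farrukh, Leo, Hana, Ravi, Kira

From clue 1: Farrukh is in {1,2,5,6}.
From clues 1–2: Farrukh is in {1,2,6}.
From clues 1–4: Ravi is in {1,4,5}.
From clues 1–5: Farrukh → seat 2, Ravi → seat 5, Kira → seat 6.
From clues 1–6: Wade → seat 1, Leo → seat 3, Hana → seat 4.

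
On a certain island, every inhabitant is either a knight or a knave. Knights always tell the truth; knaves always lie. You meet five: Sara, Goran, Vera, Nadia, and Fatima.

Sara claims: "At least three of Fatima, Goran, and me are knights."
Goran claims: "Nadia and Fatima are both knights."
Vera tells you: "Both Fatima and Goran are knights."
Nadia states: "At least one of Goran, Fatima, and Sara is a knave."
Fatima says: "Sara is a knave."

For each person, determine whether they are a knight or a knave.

Consider Sara. Suppose Sara is a knight.
Then no assignment of the remaining roles makes every statement match its speaker's type — contradiction.
So Sara is a knave.
With that fixed, Nadia's statement is true, so Nadia is a knight.
With that fixed, Fatima's statement is true, so Fatima is a knight.
With that fixed, Goran's statement is true, so Goran is a knight.
With that fixed, Vera's statement is true, so Vera is a knight.

Sara: knave, Goran: knight, Vera: knight, Nadia: knight, Fatima: knight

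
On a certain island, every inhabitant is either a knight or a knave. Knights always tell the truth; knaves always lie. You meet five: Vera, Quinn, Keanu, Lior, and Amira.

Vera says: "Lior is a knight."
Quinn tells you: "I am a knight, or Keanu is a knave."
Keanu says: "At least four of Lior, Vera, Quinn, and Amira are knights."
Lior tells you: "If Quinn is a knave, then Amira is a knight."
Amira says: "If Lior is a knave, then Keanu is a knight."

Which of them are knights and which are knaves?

Vera: knight, Quinn: knight, Keanu: knight, Lior: knight, Amira: knight

Consider Vera. Suppose Vera is a knave.
Then no assignment of the remaining roles makes every statement match its speaker's type — contradiction.
So Vera is a knight.
Consider Quinn. Suppose Quinn is a knave.
Then no assignment of the remaining roles makes every statement match its speaker's type — contradiction.
So Quinn is a knight.
With that fixed, Lior's statement is true, so Lior is a knight.
With that fixed, Amira's statement is true, so Amira is a knight.
With that fixed, Keanu's statement is true, so Keanu is a knight.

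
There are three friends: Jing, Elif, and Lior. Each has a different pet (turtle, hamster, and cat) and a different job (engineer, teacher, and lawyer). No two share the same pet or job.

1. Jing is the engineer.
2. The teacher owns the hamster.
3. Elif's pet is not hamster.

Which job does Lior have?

Clue 1 rules out engineer for Lior's job.
With clues 1–3, lawyer is impossible for Lior's job.
That leaves teacher.

teacher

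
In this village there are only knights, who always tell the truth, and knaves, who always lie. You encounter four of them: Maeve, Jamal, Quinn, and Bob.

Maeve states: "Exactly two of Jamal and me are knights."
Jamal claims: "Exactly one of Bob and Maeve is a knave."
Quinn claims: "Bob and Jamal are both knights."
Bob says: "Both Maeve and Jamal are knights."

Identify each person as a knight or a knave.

Consider Maeve. Suppose Maeve is a knight.
Then no assignment of the remaining roles makes every statement match its speaker's type — contradiction.
So Maeve is a knave.
With that fixed, Bob's statement is false, so Bob is a knave.
With that fixed, Jamal's statement is false, so Jamal is a knave.
With that fixed, Quinn's statement is false, so Quinn is a knave.

Maeve: knave, Jamal: knave, Quinn: knave, Bob: knave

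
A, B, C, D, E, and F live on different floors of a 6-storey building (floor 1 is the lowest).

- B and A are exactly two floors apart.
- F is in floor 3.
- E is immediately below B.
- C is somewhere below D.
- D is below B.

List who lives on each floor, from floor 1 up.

From clues 1–2: F → floor 3.
From clues 1–3: A → floor 4.
From clues 1–4: B is in {2,6}.
From clues 1–5: C → floor 1, D → floor 2, E → floor 5, B → floor 6.

C, D, F, A, E, B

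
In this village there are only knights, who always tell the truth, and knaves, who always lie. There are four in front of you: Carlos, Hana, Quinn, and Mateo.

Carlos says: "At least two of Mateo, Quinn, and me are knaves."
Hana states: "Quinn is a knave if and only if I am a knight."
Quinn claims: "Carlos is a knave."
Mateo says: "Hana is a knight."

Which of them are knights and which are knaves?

Carlos: knight, Hana: knave, Quinn: knave, Mateo: knave

Consider Carlos. Suppose Carlos is a knave.
Then no assignment of the remaining roles makes every statement match its speaker's type — contradiction.
So Carlos is a knight.
With that fixed, Quinn's statement is false, so Quinn is a knave.
Consider Hana. Suppose Hana is a knight.
Then no assignment of the remaining roles makes every statement match its speaker's type — contradiction.
So Hana is a knave.
With that fixed, Mateo's statement is false, so Mateo is a knave.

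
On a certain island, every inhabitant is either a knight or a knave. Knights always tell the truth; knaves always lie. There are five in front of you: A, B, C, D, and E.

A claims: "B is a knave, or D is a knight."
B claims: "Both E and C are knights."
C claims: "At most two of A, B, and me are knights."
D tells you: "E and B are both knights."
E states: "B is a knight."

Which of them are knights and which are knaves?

Consider A. Suppose A is a knave.
Then no assignment of the remaining roles makes every statement match its speaker's type — contradiction.
So A is a knight.
Consider B. Suppose B is a knight.
Then whichever role C has, C's statement has the wrong truth value — contradiction.
So B is a knave.
With that fixed, C's statement is true, so C is a knight.
With that fixed, D's statement is false, so D is a knave.
With that fixed, E's statement is false, so E is a knave.

A: knight, B: knave, C: knight, D: knave, E: knave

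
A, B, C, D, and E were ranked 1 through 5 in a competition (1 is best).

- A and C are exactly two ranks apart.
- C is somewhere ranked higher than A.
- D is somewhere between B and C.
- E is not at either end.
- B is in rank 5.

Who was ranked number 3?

With clues 1–3, B and E are ruled out for rank 3.
With clues 1–4, D is ruled out for rank 3.
With clues 1–5, C is ruled out for rank 3.
So rank 3 is A.

A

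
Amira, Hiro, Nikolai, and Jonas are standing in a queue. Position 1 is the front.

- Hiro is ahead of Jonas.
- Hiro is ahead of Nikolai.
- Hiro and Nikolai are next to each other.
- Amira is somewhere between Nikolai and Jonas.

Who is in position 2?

With clues 1–3, Amira and Jonas are ruled out for position 2.
With clues 1–4, Hiro is ruled out for position 2.
So position 2 is Nikolai.

Nikolai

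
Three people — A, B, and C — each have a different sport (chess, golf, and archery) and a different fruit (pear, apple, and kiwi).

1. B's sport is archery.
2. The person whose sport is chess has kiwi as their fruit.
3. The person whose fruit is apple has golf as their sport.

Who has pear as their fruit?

With clues 1–3, A and C are impossible for the one with fruit pear.
That leaves B.

B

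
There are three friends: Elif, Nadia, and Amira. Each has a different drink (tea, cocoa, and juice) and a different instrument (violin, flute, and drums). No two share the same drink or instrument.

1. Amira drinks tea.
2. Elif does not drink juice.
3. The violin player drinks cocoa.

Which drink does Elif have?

Clue 1 rules out tea for Elif's drink.
With clues 1–2, juice is impossible for Elif's drink.
That leaves cocoa.

cocoa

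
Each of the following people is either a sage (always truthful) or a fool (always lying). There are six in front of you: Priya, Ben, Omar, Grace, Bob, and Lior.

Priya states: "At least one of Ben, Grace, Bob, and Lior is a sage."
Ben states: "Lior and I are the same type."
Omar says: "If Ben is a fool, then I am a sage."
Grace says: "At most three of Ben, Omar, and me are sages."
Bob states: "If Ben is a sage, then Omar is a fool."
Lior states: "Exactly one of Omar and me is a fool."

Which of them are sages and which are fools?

Regardless of anyone's role, Grace's statement is true, so Grace is a sage.
With that fixed, Priya's statement is true, so Priya is a sage.
Consider Ben. Suppose Ben is a sage.
Then no assignment of the remaining roles makes every statement match its speaker's type — contradiction.
So Ben is a fool.
With that fixed, Bob's statement is true, so Bob is a sage.
Consider Omar. Suppose Omar is a sage.
Then whichever role Lior has, Lior's statement has the wrong truth value — contradiction.
So Omar is a fool.
Consider Lior. Suppose Lior is a fool.
Then Ben's statement comes out true, contradicting Ben being a fool.
So Lior is a sage.

Priya: sage, Ben: fool, Omar: fool, Grace: sage, Bob: sage, Lior: sage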